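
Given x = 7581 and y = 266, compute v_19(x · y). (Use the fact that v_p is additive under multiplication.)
v_19(2016546) = 3

v_p(x) = 2 (factor: 7581 = 19^2 · 21); v_p(y) = 1 (factor: 266 = 19^1 · 14). Additivity: v_p(xy) = v_p(x) + v_p(y) = 2 + 1 = 3. (Direct check: xy = 2016546 = 19^3 · (294).)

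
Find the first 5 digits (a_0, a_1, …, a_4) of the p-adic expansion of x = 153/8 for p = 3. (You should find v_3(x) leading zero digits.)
(a_0, …, a_4) = (0, 0, 1, 0, 2)

v_3(153/8) = 2, so a_0 = ... = a_1 = 0. Factor out: x = 3^2 · u with u = 17/8 a unit in ℤ_3. Expand u iteratively via a_{v+i} = u_i mod 3, u_{i+1} = (u_i − a_{v+i})/3:
  u_0 = 17/8;  a_2 = 1;  u_1 = (u_0 − 1)/3 = 3/8
  u_1 = 3/8;  a_3 = 0;  u_2 = (u_1 − 0)/3 = 1/8
  u_2 = 1/8;  a_4 = 2;  u_3 = (u_2 − 2)/3 = -5/8
Digits: (0, 0, 1, 0, 2).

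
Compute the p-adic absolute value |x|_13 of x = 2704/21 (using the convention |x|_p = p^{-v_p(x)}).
|2704/21|_13 = 1/169

Step 1 — compute v_13(x) by factoring powers of 13 out of the numerator and denominator: v_13(2704/21) = 2. Step 2 — apply |x|_p = p^{-v_p(x)} = 13^{-2} = 1/169.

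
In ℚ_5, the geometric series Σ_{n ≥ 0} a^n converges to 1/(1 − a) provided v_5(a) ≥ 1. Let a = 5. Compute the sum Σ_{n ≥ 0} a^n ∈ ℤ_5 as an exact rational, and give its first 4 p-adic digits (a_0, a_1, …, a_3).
Σ a^n = 1/(1 − a) = -1/4;  first 4 digits = (1, 1, 1, 1)

v_5(a) = 1 ≥ 1, so the series converges in ℤ_5 to 1/(1 − a) = 1/(1 − 5) = -1/4. Expand this rational in ℤ_5: compute digits iteratively via d_i = x_i mod 5, x_{i+1} = (x_i − d_i)/5. The first 4 digits are (1, 1, 1, 1).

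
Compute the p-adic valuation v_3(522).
v_3(522) = 2

v_3(n) is the largest exponent k such that 3^k divides n. Factor out: 522 = 3^2 · 58. (Sign doesn't affect v_p.) So v_3(522) = 2.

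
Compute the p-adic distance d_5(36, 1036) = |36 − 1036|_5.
d_5(36, 1036) = 1/125

Step 1 — x − y = 36 − 1036 = -1000. Step 2 — v_5(-1000) = 3 (factor: -1000 = −(5^3 · 8); the sign does not affect v_p). Step 3 — |x − y|_5 = 5^{-3} = 1/125.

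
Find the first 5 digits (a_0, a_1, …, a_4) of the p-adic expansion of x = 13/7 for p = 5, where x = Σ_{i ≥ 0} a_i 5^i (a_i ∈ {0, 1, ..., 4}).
(a_0, …, a_4) = (4, 1, 4, 2, 3)

v_5(13/7) = 0 (numerator and denominator both coprime to 5), so x ∈ ℤ_5^×. Compute digits iteratively via a_i = x_i mod 5, x_{i+1} = (x_i − a_i)/5, with x_0 = x:
  x_0 = 13/7;  a_0 = 4;  x_1 = (x_0 − 4)/5 = -3/7
  x_1 = -3/7;  a_1 = 1;  x_2 = (x_1 − 1)/5 = -2/7
  x_2 = -2/7;  a_2 = 4;  x_3 = (x_2 − 4)/5 = -6/7
  x_3 = -6/7;  a_3 = 2;  x_4 = (x_3 − 2)/5 = -4/7
  x_4 = -4/7;  a_4 = 3;  x_5 = (x_4 − 3)/5 = -5/7
Digits: (4, 1, 4, 2, 3).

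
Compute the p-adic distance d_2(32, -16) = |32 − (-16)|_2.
d_2(32, -16) = 1/16

Step 1 — x − y = 32 − (-16) = 48. Step 2 — v_2(48) = 4 (factor: 48 = (2^4 · 3); the sign does not affect v_p). Step 3 — |x − y|_2 = 2^{-4} = 1/16.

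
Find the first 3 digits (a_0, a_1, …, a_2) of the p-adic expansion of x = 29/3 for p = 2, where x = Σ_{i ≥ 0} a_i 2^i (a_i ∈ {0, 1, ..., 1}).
(a_0, …, a_2) = (1, 1, 1)

v_2(29/3) = 0 (numerator and denominator both coprime to 2), so x ∈ ℤ_2^×. Compute digits iteratively via a_i = x_i mod 2, x_{i+1} = (x_i − a_i)/2, with x_0 = x:
  x_0 = 29/3;  a_0 = 1;  x_1 = (x_0 − 1)/2 = 13/3
  x_1 = 13/3;  a_1 = 1;  x_2 = (x_1 − 1)/2 = 5/3
  x_2 = 5/3;  a_2 = 1;  x_3 = (x_2 − 1)/2 = 1/3
Digits: (1, 1, 1).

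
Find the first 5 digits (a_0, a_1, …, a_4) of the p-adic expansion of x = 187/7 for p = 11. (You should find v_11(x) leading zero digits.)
(a_0, …, a_4) = (0, 4, 3, 6, 1)

v_11(187/7) = 1, so a_0 = ... = a_0 = 0. Factor out: x = 11^1 · u with u = 17/7 a unit in ℤ_11. Expand u iteratively via a_{v+i} = u_i mod 11, u_{i+1} = (u_i − a_{v+i})/11:
  u_0 = 17/7;  a_1 = 4;  u_1 = (u_0 − 4)/11 = -1/7
  u_1 = -1/7;  a_2 = 3;  u_2 = (u_1 − 3)/11 = -2/7
  u_2 = -2/7;  a_3 = 6;  u_3 = (u_2 − 6)/11 = -4/7
  u_3 = -4/7;  a_4 = 1;  u_4 = (u_3 − 1)/11 = -1/7
Digits: (0, 4, 3, 6, 1).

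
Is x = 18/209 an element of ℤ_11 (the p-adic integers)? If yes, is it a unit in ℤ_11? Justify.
x ∉ ℤ_11 (v_11(x) = -1 < 0)

ℤ_11 = {x ∈ ℚ_11 : v_11(x) ≥ 0} and ℤ_11^× = {x ∈ ℤ_11 : v_11(x) = 0}. Here v_11(18/209) = v_11(num) − v_11(den) = -1; compare against these criteria.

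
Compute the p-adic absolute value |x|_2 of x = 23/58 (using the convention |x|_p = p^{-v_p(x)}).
|23/58|_2 = 2

Step 1 — compute v_2(x) by factoring powers of 2 out of the numerator and denominator: v_2(23/58) = -1. Step 2 — apply |x|_p = p^{-v_p(x)} = 2^{1} = 2.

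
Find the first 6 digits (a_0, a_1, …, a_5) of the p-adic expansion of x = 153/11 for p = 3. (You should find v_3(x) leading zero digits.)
(a_0, …, a_5) = (0, 0, 1, 1, 0, 1)

v_3(153/11) = 2, so a_0 = ... = a_1 = 0. Factor out: x = 3^2 · u with u = 17/11 a unit in ℤ_3. Expand u iteratively via a_{v+i} = u_i mod 3, u_{i+1} = (u_i − a_{v+i})/3:
  u_0 = 17/11;  a_2 = 1;  u_1 = (u_0 − 1)/3 = 2/11
  u_1 = 2/11;  a_3 = 1;  u_2 = (u_1 − 1)/3 = -3/11
  u_2 = -3/11;  a_4 = 0;  u_3 = (u_2 − 0)/3 = -1/11
  u_3 = -1/11;  a_5 = 1;  u_4 = (u_3 − 1)/3 = -4/11
Digits: (0, 0, 1, 1, 0, 1).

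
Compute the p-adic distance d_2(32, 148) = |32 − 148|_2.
d_2(32, 148) = 1/4

Step 1 — x − y = 32 − 148 = -116. Step 2 — v_2(-116) = 2 (factor: -116 = −(2^2 · 29); the sign does not affect v_p). Step 3 — |x − y|_2 = 2^{-2} = 1/4.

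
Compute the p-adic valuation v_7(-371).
v_7(-371) = 1

v_7(n) is the largest exponent k such that 7^k divides n. Factor out: -371 = -7^1 · 53. (Sign doesn't affect v_p.) So v_7(-371) = 1.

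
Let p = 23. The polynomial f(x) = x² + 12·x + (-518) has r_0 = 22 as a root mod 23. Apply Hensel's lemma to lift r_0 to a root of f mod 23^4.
r_3 = 28036 (mod 279841)

Hensel: r_{i+1} = r_i − f(r_i)·(f′(r_i))^{-1} mod 23^{i+2}, f′(x) = 2x + 12. Iterate:
  r_0 = 22 (mod 23)
  r_1 = 528 (mod 529)
  r_2 = 3702 (mod 12167)
  r_3 = 28036 (mod 279841)
Final: r = 28036 satisfies f(r) ≡ 0 mod 23^4.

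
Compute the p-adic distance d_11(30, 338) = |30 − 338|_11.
d_11(30, 338) = 1/11

Step 1 — x − y = 30 − 338 = -308. Step 2 — v_11(-308) = 1 (factor: -308 = −(11^1 · 28); the sign does not affect v_p). Step 3 — |x − y|_11 = 11^{-1} = 1/11.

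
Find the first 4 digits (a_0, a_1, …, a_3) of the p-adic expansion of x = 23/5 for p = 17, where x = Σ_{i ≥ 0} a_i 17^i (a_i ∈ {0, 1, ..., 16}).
(a_0, …, a_3) = (8, 10, 13, 6)

v_17(23/5) = 0 (numerator and denominator both coprime to 17), so x ∈ ℤ_17^×. Compute digits iteratively via a_i = x_i mod 17, x_{i+1} = (x_i − a_i)/17, with x_0 = x:
  x_0 = 23/5;  a_0 = 8;  x_1 = (x_0 − 8)/17 = -1/5
  x_1 = -1/5;  a_1 = 10;  x_2 = (x_1 − 10)/17 = -3/5
  x_2 = -3/5;  a_2 = 13;  x_3 = (x_2 − 13)/17 = -4/5
  x_3 = -4/5;  a_3 = 6;  x_4 = (x_3 − 6)/17 = -2/5
Digits: (8, 10, 13, 6).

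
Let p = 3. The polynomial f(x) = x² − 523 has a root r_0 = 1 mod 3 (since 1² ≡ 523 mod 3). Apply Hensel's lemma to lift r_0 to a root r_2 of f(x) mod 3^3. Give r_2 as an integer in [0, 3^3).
r_2 = 19 (mod 27)

Hensel's recurrence: r_{i+1} = r_i − f(r_i)·(f′(r_i))^{-1} mod 3^{i+2}, with f′(x) = 2x. Iterate:
  r_0 = 1 (mod 3)
  r_1 = 1 (mod 9)
  r_2 = 19 (mod 27)
Final: r_2 = 19, and one checks f(r_2) ≡ 0 mod 3^3.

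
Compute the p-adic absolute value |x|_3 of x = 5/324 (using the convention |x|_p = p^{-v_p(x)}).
|5/324|_3 = 81

Step 1 — compute v_3(x) by factoring powers of 3 out of the numerator and denominator: v_3(5/324) = -4. Step 2 — apply |x|_p = p^{-v_p(x)} = 3^{4} = 81.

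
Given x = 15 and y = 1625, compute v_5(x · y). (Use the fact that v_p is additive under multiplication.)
v_5(24375) = 4

v_p(x) = 1 (factor: 15 = 5^1 · 3); v_p(y) = 3 (factor: 1625 = 5^3 · 13). Additivity: v_p(xy) = v_p(x) + v_p(y) = 1 + 3 = 4. (Direct check: xy = 24375 = 5^4 · (39).)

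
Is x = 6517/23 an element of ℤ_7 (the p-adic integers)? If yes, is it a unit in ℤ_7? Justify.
x ∈ ℤ_7 but not a unit; v_7(x) = 3 > 0

ℤ_7 = {x ∈ ℚ_7 : v_7(x) ≥ 0} and ℤ_7^× = {x ∈ ℤ_7 : v_7(x) = 0}. Here v_7(6517/23) = v_7(num) − v_7(den) = 3; compare against these criteria.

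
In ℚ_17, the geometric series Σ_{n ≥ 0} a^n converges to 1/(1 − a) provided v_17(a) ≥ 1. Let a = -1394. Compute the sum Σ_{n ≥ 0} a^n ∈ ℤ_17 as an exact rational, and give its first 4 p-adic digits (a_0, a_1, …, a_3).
Σ a^n = 1/(1 − a) = 1/1395;  first 4 digits = (1, 3, 4, 14)

v_17(a) = 1 ≥ 1, so the series converges in ℤ_17 to 1/(1 − a) = 1/(1 − (-1394)) = 1/1395. Expand this rational in ℤ_17: compute digits iteratively via d_i = x_i mod 17, x_{i+1} = (x_i − d_i)/17. The first 4 digits are (1, 3, 4, 14).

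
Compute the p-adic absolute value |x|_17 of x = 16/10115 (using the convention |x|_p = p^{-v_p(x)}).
|16/10115|_17 = 289

Step 1 — compute v_17(x) by factoring powers of 17 out of the numerator and denominator: v_17(16/10115) = -2. Step 2 — apply |x|_p = p^{-v_p(x)} = 17^{2} = 289.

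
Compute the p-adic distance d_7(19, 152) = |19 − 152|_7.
d_7(19, 152) = 1/7

Step 1 — x − y = 19 − 152 = -133. Step 2 — v_7(-133) = 1 (factor: -133 = −(7^1 · 19); the sign does not affect v_p). Step 3 — |x − y|_7 = 7^{-1} = 1/7.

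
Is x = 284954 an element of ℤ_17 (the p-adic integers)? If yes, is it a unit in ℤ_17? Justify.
x ∈ ℤ_17 but not a unit; v_17(x) = 3 > 0

ℤ_17 = {x ∈ ℚ_17 : v_17(x) ≥ 0} and ℤ_17^× = {x ∈ ℤ_17 : v_17(x) = 0}. Here v_17(284954) = v_17(num) − v_17(den) = 3; compare against these criteria.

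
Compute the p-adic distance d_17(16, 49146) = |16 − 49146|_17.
d_17(16, 49146) = 1/4913

Step 1 — x − y = 16 − 49146 = -49130. Step 2 — v_17(-49130) = 3 (factor: -49130 = −(17^3 · 10); the sign does not affect v_p). Step 3 — |x − y|_17 = 17^{-3} = 1/4913.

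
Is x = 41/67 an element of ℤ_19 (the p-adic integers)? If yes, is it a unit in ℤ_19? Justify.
x ∈ ℤ_19^× (unit); v_19(x) = 0

ℤ_19 = {x ∈ ℚ_19 : v_19(x) ≥ 0} and ℤ_19^× = {x ∈ ℤ_19 : v_19(x) = 0}. Here v_19(41/67) = v_19(num) − v_19(den) = 0; compare against these criteria.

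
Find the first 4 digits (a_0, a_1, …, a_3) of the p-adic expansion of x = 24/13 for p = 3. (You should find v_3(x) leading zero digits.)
(a_0, …, a_3) = (0, 2, 0, 1)

v_3(24/13) = 1, so a_0 = ... = a_0 = 0. Factor out: x = 3^1 · u with u = 8/13 a unit in ℤ_3. Expand u iteratively via a_{v+i} = u_i mod 3, u_{i+1} = (u_i − a_{v+i})/3:
  u_0 = 8/13;  a_1 = 2;  u_1 = (u_0 − 2)/3 = -6/13
  u_1 = -6/13;  a_2 = 0;  u_2 = (u_1 − 0)/3 = -2/13
  u_2 = -2/13;  a_3 = 1;  u_3 = (u_2 − 1)/3 = -5/13
Digits: (0, 2, 0, 1).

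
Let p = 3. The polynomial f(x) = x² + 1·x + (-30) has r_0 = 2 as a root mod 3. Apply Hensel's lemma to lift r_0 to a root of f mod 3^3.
r_2 = 5 (mod 27)

Hensel: r_{i+1} = r_i − f(r_i)·(f′(r_i))^{-1} mod 3^{i+2}, f′(x) = 2x + 1. Iterate:
  r_0 = 2 (mod 3)
  r_1 = 5 (mod 9)
  r_2 = 5 (mod 27)
Final: r = 5 satisfies f(r) ≡ 0 mod 3^3.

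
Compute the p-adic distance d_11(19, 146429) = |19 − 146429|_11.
d_11(19, 146429) = 1/14641

Step 1 — x − y = 19 − 146429 = -146410. Step 2 — v_11(-146410) = 4 (factor: -146410 = −(11^4 · 10); the sign does not affect v_p). Step 3 — |x − y|_11 = 11^{-4} = 1/14641.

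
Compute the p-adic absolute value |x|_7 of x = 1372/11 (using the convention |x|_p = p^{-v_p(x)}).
|1372/11|_7 = 1/343

Step 1 — compute v_7(x) by factoring powers of 7 out of the numerator and denominator: v_7(1372/11) = 3. Step 2 — apply |x|_p = p^{-v_p(x)} = 7^{-3} = 1/343.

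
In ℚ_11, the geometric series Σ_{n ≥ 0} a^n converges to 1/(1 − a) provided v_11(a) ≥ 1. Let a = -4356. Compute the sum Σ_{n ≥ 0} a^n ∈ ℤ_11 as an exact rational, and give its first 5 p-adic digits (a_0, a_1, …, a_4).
Σ a^n = 1/(1 − a) = 1/4357;  first 5 digits = (1, 0, 8, 7, 8)

v_11(a) = 2 ≥ 1, so the series converges in ℤ_11 to 1/(1 − a) = 1/(1 − (-4356)) = 1/4357. Expand this rational in ℤ_11: compute digits iteratively via d_i = x_i mod 11, x_{i+1} = (x_i − d_i)/11. The first 5 digits are (1, 0, 8, 7, 8).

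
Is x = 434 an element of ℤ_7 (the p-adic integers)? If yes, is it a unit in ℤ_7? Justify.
x ∈ ℤ_7 but not a unit; v_7(x) = 1 > 0

ℤ_7 = {x ∈ ℚ_7 : v_7(x) ≥ 0} and ℤ_7^× = {x ∈ ℤ_7 : v_7(x) = 0}. Here v_7(434) = v_7(num) − v_7(den) = 1; compare against these criteria.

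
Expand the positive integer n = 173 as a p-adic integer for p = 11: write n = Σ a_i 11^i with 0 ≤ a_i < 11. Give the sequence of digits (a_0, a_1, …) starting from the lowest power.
(a_0, a_1, …) = (8, 4, 1)

Repeated division by 11 gives the digits low-to-high: 173 = 8 + 4·11^1 + 1·11^2. Digit sequence: (8, 4, 1).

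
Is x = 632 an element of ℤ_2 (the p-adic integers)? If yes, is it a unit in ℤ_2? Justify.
x ∈ ℤ_2 but not a unit; v_2(x) = 3 > 0

ℤ_2 = {x ∈ ℚ_2 : v_2(x) ≥ 0} and ℤ_2^× = {x ∈ ℤ_2 : v_2(x) = 0}. Here v_2(632) = v_2(num) − v_2(den) = 3; compare against these criteria.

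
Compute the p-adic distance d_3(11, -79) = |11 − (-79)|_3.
d_3(11, -79) = 1/9

Step 1 — x − y = 11 − (-79) = 90. Step 2 — v_3(90) = 2 (factor: 90 = (3^2 · 10); the sign does not affect v_p). Step 3 — |x − y|_3 = 3^{-2} = 1/9.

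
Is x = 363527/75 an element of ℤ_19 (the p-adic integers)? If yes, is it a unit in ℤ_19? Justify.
x ∈ ℤ_19 but not a unit; v_19(x) = 3 > 0

ℤ_19 = {x ∈ ℚ_19 : v_19(x) ≥ 0} and ℤ_19^× = {x ∈ ℤ_19 : v_19(x) = 0}. Here v_19(363527/75) = v_19(num) − v_19(den) = 3; compare against these criteria.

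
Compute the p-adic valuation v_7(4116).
v_7(4116) = 3

v_7(n) is the largest exponent k such that 7^k divides n. Factor out: 4116 = 7^3 · 12. (Sign doesn't affect v_p.) So v_7(4116) = 3.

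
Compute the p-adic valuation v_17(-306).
v_17(-306) = 1

v_17(n) is the largest exponent k such that 17^k divides n. Factor out: -306 = -17^1 · 18. (Sign doesn't affect v_p.) So v_17(-306) = 1.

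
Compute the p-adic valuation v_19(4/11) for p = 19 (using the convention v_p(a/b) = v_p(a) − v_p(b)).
v_19(4/11) = 0

Factor powers of 19 from the numerator and denominator of the reduced fraction: 4 = 19^0 · 4 and 11 = 19^0 · 11. Apply v_p(a/b) = v_p(a) − v_p(b): v_19(4/11) = 0 − 0 = 0.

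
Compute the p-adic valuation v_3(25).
v_3(25) = 0

v_3(n) is the largest exponent k such that 3^k divides n. Factor out: 25 = 3^0 · 25. (Sign doesn't affect v_p.) So v_3(25) = 0.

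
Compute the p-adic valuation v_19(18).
v_19(18) = 0

v_19(n) is the largest exponent k such that 19^k divides n. Factor out: 18 = 19^0 · 18. (Sign doesn't affect v_p.) So v_19(18) = 0.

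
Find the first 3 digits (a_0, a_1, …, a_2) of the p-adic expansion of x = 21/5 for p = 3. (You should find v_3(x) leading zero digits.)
(a_0, …, a_2) = (0, 2, 1)

v_3(21/5) = 1, so a_0 = ... = a_0 = 0. Factor out: x = 3^1 · u with u = 7/5 a unit in ℤ_3. Expand u iteratively via a_{v+i} = u_i mod 3, u_{i+1} = (u_i − a_{v+i})/3:
  u_0 = 7/5;  a_1 = 2;  u_1 = (u_0 − 2)/3 = -1/5
  u_1 = -1/5;  a_2 = 1;  u_2 = (u_1 − 1)/3 = -2/5
Digits: (0, 2, 1).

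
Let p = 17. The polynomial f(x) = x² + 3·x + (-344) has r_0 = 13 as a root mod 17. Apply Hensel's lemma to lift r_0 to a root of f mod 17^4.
r_3 = 22470 (mod 83521)

Hensel: r_{i+1} = r_i − f(r_i)·(f′(r_i))^{-1} mod 17^{i+2}, f′(x) = 2x + 3. Iterate:
  r_0 = 13 (mod 17)
  r_1 = 217 (mod 289)
  r_2 = 2818 (mod 4913)
  r_3 = 22470 (mod 83521)
Final: r = 22470 satisfies f(r) ≡ 0 mod 17^4.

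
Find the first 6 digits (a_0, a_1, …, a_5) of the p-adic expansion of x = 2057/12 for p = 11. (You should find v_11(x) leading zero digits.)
(a_0, …, a_5) = (0, 0, 6, 6, 4, 6)

v_11(2057/12) = 2, so a_0 = ... = a_1 = 0. Factor out: x = 11^2 · u with u = 17/12 a unit in ℤ_11. Expand u iteratively via a_{v+i} = u_i mod 11, u_{i+1} = (u_i − a_{v+i})/11:
  u_0 = 17/12;  a_2 = 6;  u_1 = (u_0 − 6)/11 = -5/12
  u_1 = -5/12;  a_3 = 6;  u_2 = (u_1 − 6)/11 = -7/12
  u_2 = -7/12;  a_4 = 4;  u_3 = (u_2 − 4)/11 = -5/12
  u_3 = -5/12;  a_5 = 6;  u_4 = (u_3 − 6)/11 = -7/12
Digits: (0, 0, 6, 6, 4, 6).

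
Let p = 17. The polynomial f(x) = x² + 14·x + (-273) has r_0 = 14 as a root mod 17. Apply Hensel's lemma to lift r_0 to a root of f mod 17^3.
r_2 = 1119 (mod 4913)

Hensel: r_{i+1} = r_i − f(r_i)·(f′(r_i))^{-1} mod 17^{i+2}, f′(x) = 2x + 14. Iterate:
  r_0 = 14 (mod 17)
  r_1 = 252 (mod 289)
  r_2 = 1119 (mod 4913)
Final: r = 1119 satisfies f(r) ≡ 0 mod 17^3.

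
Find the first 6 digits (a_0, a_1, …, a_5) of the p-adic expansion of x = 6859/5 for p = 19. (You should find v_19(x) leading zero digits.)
(a_0, …, a_5) = (0, 0, 0, 4, 15, 3)

v_19(6859/5) = 3, so a_0 = ... = a_2 = 0. Factor out: x = 19^3 · u with u = 1/5 a unit in ℤ_19. Expand u iteratively via a_{v+i} = u_i mod 19, u_{i+1} = (u_i − a_{v+i})/19:
  u_0 = 1/5;  a_3 = 4;  u_1 = (u_0 − 4)/19 = -1/5
  u_1 = -1/5;  a_4 = 15;  u_2 = (u_1 − 15)/19 = -4/5
  u_2 = -4/5;  a_5 = 3;  u_3 = (u_2 − 3)/19 = -1/5
Digits: (0, 0, 0, 4, 15, 3).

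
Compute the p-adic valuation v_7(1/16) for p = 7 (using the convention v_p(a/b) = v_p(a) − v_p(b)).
v_7(1/16) = 0

Factor powers of 7 from the numerator and denominator of the reduced fraction: 1 = 7^0 · 1 and 16 = 7^0 · 16. Apply v_p(a/b) = v_p(a) − v_p(b): v_7(1/16) = 0 − 0 = 0.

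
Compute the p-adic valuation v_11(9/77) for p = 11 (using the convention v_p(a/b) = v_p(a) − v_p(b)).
v_11(9/77) = -1

Factor powers of 11 from the numerator and denominator of the reduced fraction: 9 = 11^0 · 9 and 77 = 11^1 · 7. Apply v_p(a/b) = v_p(a) − v_p(b): v_11(9/77) = 0 − 1 = -1.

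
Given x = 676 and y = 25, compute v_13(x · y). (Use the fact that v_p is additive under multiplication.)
v_13(16900) = 2

v_p(x) = 2 (factor: 676 = 13^2 · 4); v_p(y) = 0 (factor: 25 = 13^0 · 25). Additivity: v_p(xy) = v_p(x) + v_p(y) = 2 + 0 = 2. (Direct check: xy = 16900 = 13^2 · (100).)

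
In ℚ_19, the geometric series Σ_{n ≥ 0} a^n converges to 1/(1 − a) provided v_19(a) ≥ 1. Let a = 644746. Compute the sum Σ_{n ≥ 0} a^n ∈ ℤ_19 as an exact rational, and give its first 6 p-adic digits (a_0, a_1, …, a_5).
Σ a^n = 1/(1 − a) = -1/644745;  first 6 digits = (1, 0, 0, 18, 4, 0)

v_19(a) = 3 ≥ 1, so the series converges in ℤ_19 to 1/(1 − a) = 1/(1 − 644746) = -1/644745. Expand this rational in ℤ_19: compute digits iteratively via d_i = x_i mod 19, x_{i+1} = (x_i − d_i)/19. The first 6 digits are (1, 0, 0, 18, 4, 0).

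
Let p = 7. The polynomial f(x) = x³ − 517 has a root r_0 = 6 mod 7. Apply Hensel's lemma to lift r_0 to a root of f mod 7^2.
r_1 = 41 (mod 49)

Hensel: r_{i+1} = r_i − f(r_i)/f′(r_i) mod 7^{i+2}, where f′(x) = 3x². Iterate:
  r_0 = 6 (mod 7)
  r_1 = 41 (mod 49)
Final: r = 41 with f(r) ≡ 0 mod 7^2.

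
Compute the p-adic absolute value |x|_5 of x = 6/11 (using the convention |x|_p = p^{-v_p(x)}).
|6/11|_5 = 1

Step 1 — compute v_5(x) by factoring powers of 5 out of the numerator and denominator: v_5(6/11) = 0. Step 2 — apply |x|_p = p^{-v_p(x)} = 5^{0} = 1.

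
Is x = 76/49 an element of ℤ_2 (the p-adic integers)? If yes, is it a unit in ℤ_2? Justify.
x ∈ ℤ_2 but not a unit; v_2(x) = 2 > 0

ℤ_2 = {x ∈ ℚ_2 : v_2(x) ≥ 0} and ℤ_2^× = {x ∈ ℤ_2 : v_2(x) = 0}. Here v_2(76/49) = v_2(num) − v_2(den) = 2; compare against these criteria.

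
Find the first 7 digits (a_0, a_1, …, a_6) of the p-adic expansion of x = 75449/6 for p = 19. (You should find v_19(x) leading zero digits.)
(a_0, …, a_6) = (0, 0, 0, 5, 3, 3, 3)

v_19(75449/6) = 3, so a_0 = ... = a_2 = 0. Factor out: x = 19^3 · u with u = 11/6 a unit in ℤ_19. Expand u iteratively via a_{v+i} = u_i mod 19, u_{i+1} = (u_i − a_{v+i})/19:
  u_0 = 11/6;  a_3 = 5;  u_1 = (u_0 − 5)/19 = -1/6
  u_1 = -1/6;  a_4 = 3;  u_2 = (u_1 − 3)/19 = -1/6
  u_2 = -1/6;  a_5 = 3;  u_3 = (u_2 − 3)/19 = -1/6
  u_3 = -1/6;  a_6 = 3;  u_4 = (u_3 − 3)/19 = -1/6
Digits: (0, 0, 0, 5, 3, 3, 3).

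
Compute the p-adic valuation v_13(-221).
v_13(-221) = 1

v_13(n) is the largest exponent k such that 13^k divides n. Factor out: -221 = -13^1 · 17. (Sign doesn't affect v_p.) So v_13(-221) = 1.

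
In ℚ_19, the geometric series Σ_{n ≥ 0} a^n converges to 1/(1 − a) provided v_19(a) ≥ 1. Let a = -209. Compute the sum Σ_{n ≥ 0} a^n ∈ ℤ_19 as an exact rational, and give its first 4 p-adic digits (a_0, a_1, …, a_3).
Σ a^n = 1/(1 − a) = 1/210;  first 4 digits = (1, 8, 6, 5)

v_19(a) = 1 ≥ 1, so the series converges in ℤ_19 to 1/(1 − a) = 1/(1 − (-209)) = 1/210. Expand this rational in ℤ_19: compute digits iteratively via d_i = x_i mod 19, x_{i+1} = (x_i − d_i)/19. The first 4 digits are (1, 8, 6, 5).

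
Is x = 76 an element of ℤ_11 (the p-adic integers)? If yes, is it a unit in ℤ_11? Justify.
x ∈ ℤ_11^× (unit); v_11(x) = 0

ℤ_11 = {x ∈ ℚ_11 : v_11(x) ≥ 0} and ℤ_11^× = {x ∈ ℤ_11 : v_11(x) = 0}. Here v_11(76) = v_11(num) − v_11(den) = 0; compare against these criteria.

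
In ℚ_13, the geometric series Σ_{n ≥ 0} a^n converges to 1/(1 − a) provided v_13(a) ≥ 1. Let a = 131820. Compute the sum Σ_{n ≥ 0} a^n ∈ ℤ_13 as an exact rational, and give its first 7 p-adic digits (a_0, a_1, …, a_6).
Σ a^n = 1/(1 − a) = -1/131819;  first 7 digits = (1, 0, 0, 8, 4, 0, 12)

v_13(a) = 3 ≥ 1, so the series converges in ℤ_13 to 1/(1 − a) = 1/(1 − 131820) = -1/131819. Expand this rational in ℤ_13: compute digits iteratively via d_i = x_i mod 13, x_{i+1} = (x_i − d_i)/13. The first 7 digits are (1, 0, 0, 8, 4, 0, 12).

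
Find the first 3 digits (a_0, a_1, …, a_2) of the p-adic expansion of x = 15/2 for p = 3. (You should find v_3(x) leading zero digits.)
(a_0, …, a_2) = (0, 1, 2)

v_3(15/2) = 1, so a_0 = ... = a_0 = 0. Factor out: x = 3^1 · u with u = 5/2 a unit in ℤ_3. Expand u iteratively via a_{v+i} = u_i mod 3, u_{i+1} = (u_i − a_{v+i})/3:
  u_0 = 5/2;  a_1 = 1;  u_1 = (u_0 − 1)/3 = 1/2
  u_1 = 1/2;  a_2 = 2;  u_2 = (u_1 − 2)/3 = -1/2
Digits: (0, 1, 2).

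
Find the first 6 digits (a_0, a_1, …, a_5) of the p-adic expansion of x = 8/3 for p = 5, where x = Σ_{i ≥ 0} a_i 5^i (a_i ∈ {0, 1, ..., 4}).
(a_0, …, a_5) = (1, 2, 3, 1, 3, 1)

v_5(8/3) = 0 (numerator and denominator both coprime to 5), so x ∈ ℤ_5^×. Compute digits iteratively via a_i = x_i mod 5, x_{i+1} = (x_i − a_i)/5, with x_0 = x:
  x_0 = 8/3;  a_0 = 1;  x_1 = (x_0 − 1)/5 = 1/3
  x_1 = 1/3;  a_1 = 2;  x_2 = (x_1 − 2)/5 = -1/3
  x_2 = -1/3;  a_2 = 3;  x_3 = (x_2 − 3)/5 = -2/3
  x_3 = -2/3;  a_3 = 1;  x_4 = (x_3 − 1)/5 = -1/3
  x_4 = -1/3;  a_4 = 3;  x_5 = (x_4 − 3)/5 = -2/3
  x_5 = -2/3;  a_5 = 1;  x_6 = (x_5 − 1)/5 = -1/3
Digits: (1, 2, 3, 1, 3, 1).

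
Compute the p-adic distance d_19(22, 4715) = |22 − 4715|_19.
d_19(22, 4715) = 1/361

Step 1 — x − y = 22 − 4715 = -4693. Step 2 — v_19(-4693) = 2 (factor: -4693 = −(19^2 · 13); the sign does not affect v_p). Step 3 — |x − y|_19 = 19^{-2} = 1/361.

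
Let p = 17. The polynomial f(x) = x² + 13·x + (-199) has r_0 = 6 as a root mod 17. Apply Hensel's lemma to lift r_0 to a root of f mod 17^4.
r_3 = 48966 (mod 83521)

Hensel: r_{i+1} = r_i − f(r_i)·(f′(r_i))^{-1} mod 17^{i+2}, f′(x) = 2x + 13. Iterate:
  r_0 = 6 (mod 17)
  r_1 = 125 (mod 289)
  r_2 = 4749 (mod 4913)
  r_3 = 48966 (mod 83521)
Final: r = 48966 satisfies f(r) ≡ 0 mod 17^4.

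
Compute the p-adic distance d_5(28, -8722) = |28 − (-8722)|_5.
d_5(28, -8722) = 1/625

Step 1 — x − y = 28 − (-8722) = 8750. Step 2 — v_5(8750) = 4 (factor: 8750 = (5^4 · 14); the sign does not affect v_p). Step 3 — |x − y|_5 = 5^{-4} = 1/625.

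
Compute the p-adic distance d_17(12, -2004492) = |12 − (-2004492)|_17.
d_17(12, -2004492) = 1/83521

Step 1 — x − y = 12 − (-2004492) = 2004504. Step 2 — v_17(2004504) = 4 (factor: 2004504 = (17^4 · 24); the sign does not affect v_p). Step 3 — |x − y|_17 = 17^{-4} = 1/83521.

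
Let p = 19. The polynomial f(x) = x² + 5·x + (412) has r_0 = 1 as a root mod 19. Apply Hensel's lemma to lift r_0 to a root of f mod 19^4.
r_3 = 19229 (mod 130321)

Hensel: r_{i+1} = r_i − f(r_i)·(f′(r_i))^{-1} mod 19^{i+2}, f′(x) = 2x + 5. Iterate:
  r_0 = 1 (mod 19)
  r_1 = 96 (mod 361)
  r_2 = 5511 (mod 6859)
  r_3 = 19229 (mod 130321)
Final: r = 19229 satisfies f(r) ≡ 0 mod 19^4.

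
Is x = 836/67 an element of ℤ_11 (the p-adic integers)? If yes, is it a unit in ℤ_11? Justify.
x ∈ ℤ_11 but not a unit; v_11(x) = 1 > 0

ℤ_11 = {x ∈ ℚ_11 : v_11(x) ≥ 0} and ℤ_11^× = {x ∈ ℤ_11 : v_11(x) = 0}. Here v_11(836/67) = v_11(num) − v_11(den) = 1; compare against these criteria.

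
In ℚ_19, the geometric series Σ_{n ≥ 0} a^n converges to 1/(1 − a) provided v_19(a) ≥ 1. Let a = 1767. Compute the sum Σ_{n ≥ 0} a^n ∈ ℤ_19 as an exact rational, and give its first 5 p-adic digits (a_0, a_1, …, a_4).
Σ a^n = 1/(1 − a) = -1/1766;  first 5 digits = (1, 17, 8, 10, 4)

v_19(a) = 1 ≥ 1, so the series converges in ℤ_19 to 1/(1 − a) = 1/(1 − 1767) = -1/1766. Expand this rational in ℤ_19: compute digits iteratively via d_i = x_i mod 19, x_{i+1} = (x_i − d_i)/19. The first 5 digits are (1, 17, 8, 10, 4).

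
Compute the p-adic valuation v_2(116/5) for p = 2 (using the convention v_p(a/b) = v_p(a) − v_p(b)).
v_2(116/5) = 2

Factor powers of 2 from the numerator and denominator of the reduced fraction: 116 = 2^2 · 29 and 5 = 2^0 · 5. Apply v_p(a/b) = v_p(a) − v_p(b): v_2(116/5) = 2 − 0 = 2.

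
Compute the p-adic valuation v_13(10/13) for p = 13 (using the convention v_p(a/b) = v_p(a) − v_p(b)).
v_13(10/13) = -1

Factor powers of 13 from the numerator and denominator of the reduced fraction: 10 = 13^0 · 10 and 13 = 13^1 · 1. Apply v_p(a/b) = v_p(a) − v_p(b): v_13(10/13) = 0 − 1 = -1.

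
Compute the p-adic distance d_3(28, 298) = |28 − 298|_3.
d_3(28, 298) = 1/27

Step 1 — x − y = 28 − 298 = -270. Step 2 — v_3(-270) = 3 (factor: -270 = −(3^3 · 10); the sign does not affect v_p). Step 3 — |x − y|_3 = 3^{-3} = 1/27.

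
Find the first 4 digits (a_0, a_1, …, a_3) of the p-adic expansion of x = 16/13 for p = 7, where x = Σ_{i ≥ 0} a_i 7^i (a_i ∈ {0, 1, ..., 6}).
(a_0, …, a_3) = (5, 0, 1, 2)

v_7(16/13) = 0 (numerator and denominator both coprime to 7), so x ∈ ℤ_7^×. Compute digits iteratively via a_i = x_i mod 7, x_{i+1} = (x_i − a_i)/7, with x_0 = x:
  x_0 = 16/13;  a_0 = 5;  x_1 = (x_0 − 5)/7 = -7/13
  x_1 = -7/13;  a_1 = 0;  x_2 = (x_1 − 0)/7 = -1/13
  x_2 = -1/13;  a_2 = 1;  x_3 = (x_2 − 1)/7 = -2/13
  x_3 = -2/13;  a_3 = 2;  x_4 = (x_3 − 2)/7 = -4/13
Digits: (5, 0, 1, 2).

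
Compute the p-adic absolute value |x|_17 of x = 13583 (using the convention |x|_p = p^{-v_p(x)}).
|13583|_17 = 1/289

Step 1 — compute v_17(x) by factoring powers of 17 out of the numerator and denominator: v_17(13583) = 2. Step 2 — apply |x|_p = p^{-v_p(x)} = 17^{-2} = 1/289.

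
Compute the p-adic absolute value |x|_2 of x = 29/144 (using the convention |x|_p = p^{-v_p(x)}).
|29/144|_2 = 16

Step 1 — compute v_2(x) by factoring powers of 2 out of the numerator and denominator: v_2(29/144) = -4. Step 2 — apply |x|_p = p^{-v_p(x)} = 2^{4} = 16.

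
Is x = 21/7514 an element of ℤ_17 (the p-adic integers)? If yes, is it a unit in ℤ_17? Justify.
x ∉ ℤ_17 (v_17(x) = -2 < 0)

ℤ_17 = {x ∈ ℚ_17 : v_17(x) ≥ 0} and ℤ_17^× = {x ∈ ℤ_17 : v_17(x) = 0}. Here v_17(21/7514) = v_17(num) − v_17(den) = -2; compare against these criteria.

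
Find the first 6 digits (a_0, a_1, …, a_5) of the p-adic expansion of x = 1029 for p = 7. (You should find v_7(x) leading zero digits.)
(a_0, …, a_5) = (0, 0, 0, 3, 0, 0)

v_7(1029) = 3, so a_0 = ... = a_2 = 0. Factor out: x = 7^3 · u with u = 3 a unit in ℤ_7. Expand u iteratively via a_{v+i} = u_i mod 7, u_{i+1} = (u_i − a_{v+i})/7:
  u_0 = 3;  a_3 = 3;  u_1 = (u_0 − 3)/7 = 0
  u_1 = 0;  a_4 = 0;  u_2 = (u_1 − 0)/7 = 0
  u_2 = 0;  a_5 = 0;  u_3 = (u_2 − 0)/7 = 0
Digits: (0, 0, 0, 3, 0, 0).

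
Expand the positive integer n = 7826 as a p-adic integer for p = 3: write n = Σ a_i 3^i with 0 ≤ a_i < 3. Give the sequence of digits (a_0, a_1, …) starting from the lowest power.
(a_0, a_1, …) = (2, 1, 2, 1, 0, 2, 1, 0, 1)

Repeated division by 3 gives the digits low-to-high: 7826 = 2 + 1·3^1 + 2·3^2 + 1·3^3 + 2·3^5 + 1·3^6 + 1·3^8. Digit sequence: (2, 1, 2, 1, 0, 2, 1, 0, 1).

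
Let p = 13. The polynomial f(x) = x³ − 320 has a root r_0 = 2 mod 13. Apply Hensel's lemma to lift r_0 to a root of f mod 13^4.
r_3 = 26054 (mod 28561)

Hensel: r_{i+1} = r_i − f(r_i)/f′(r_i) mod 13^{i+2}, where f′(x) = 3x². Iterate:
  r_0 = 2 (mod 13)
  r_1 = 28 (mod 169)
  r_2 = 1887 (mod 2197)
  r_3 = 26054 (mod 28561)
Final: r = 26054 with f(r) ≡ 0 mod 13^4.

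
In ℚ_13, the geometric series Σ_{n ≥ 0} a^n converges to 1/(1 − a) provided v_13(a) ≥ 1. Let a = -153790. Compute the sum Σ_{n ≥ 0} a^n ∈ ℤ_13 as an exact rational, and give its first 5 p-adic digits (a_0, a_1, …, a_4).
Σ a^n = 1/(1 − a) = 1/153791;  first 5 digits = (1, 0, 0, 8, 7)

v_13(a) = 3 ≥ 1, so the series converges in ℤ_13 to 1/(1 − a) = 1/(1 − (-153790)) = 1/153791. Expand this rational in ℤ_13: compute digits iteratively via d_i = x_i mod 13, x_{i+1} = (x_i − d_i)/13. The first 5 digits are (1, 0, 0, 8, 7).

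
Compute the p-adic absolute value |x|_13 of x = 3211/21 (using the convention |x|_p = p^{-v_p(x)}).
|3211/21|_13 = 1/169

Step 1 — compute v_13(x) by factoring powers of 13 out of the numerator and denominator: v_13(3211/21) = 2. Step 2 — apply |x|_p = p^{-v_p(x)} = 13^{-2} = 1/169.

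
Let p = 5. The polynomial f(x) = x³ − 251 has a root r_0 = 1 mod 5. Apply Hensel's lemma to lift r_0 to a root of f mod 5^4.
r_3 = 501 (mod 625)

Hensel: r_{i+1} = r_i − f(r_i)/f′(r_i) mod 5^{i+2}, where f′(x) = 3x². Iterate:
  r_0 = 1 (mod 5)
  r_1 = 1 (mod 25)
  r_2 = 1 (mod 125)
  r_3 = 501 (mod 625)
Final: r = 501 with f(r) ≡ 0 mod 5^4.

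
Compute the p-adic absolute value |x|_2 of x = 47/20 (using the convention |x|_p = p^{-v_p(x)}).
|47/20|_2 = 4

Step 1 — compute v_2(x) by factoring powers of 2 out of the numerator and denominator: v_2(47/20) = -2. Step 2 — apply |x|_p = p^{-v_p(x)} = 2^{2} = 4.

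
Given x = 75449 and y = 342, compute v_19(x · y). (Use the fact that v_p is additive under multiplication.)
v_19(25803558) = 4

v_p(x) = 3 (factor: 75449 = 19^3 · 11); v_p(y) = 1 (factor: 342 = 19^1 · 18). Additivity: v_p(xy) = v_p(x) + v_p(y) = 3 + 1 = 4. (Direct check: xy = 25803558 = 19^4 · (198).)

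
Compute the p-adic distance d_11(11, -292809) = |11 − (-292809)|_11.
d_11(11, -292809) = 1/14641

Step 1 — x − y = 11 − (-292809) = 292820. Step 2 — v_11(292820) = 4 (factor: 292820 = (11^4 · 20); the sign does not affect v_p). Step 3 — |x − y|_11 = 11^{-4} = 1/14641.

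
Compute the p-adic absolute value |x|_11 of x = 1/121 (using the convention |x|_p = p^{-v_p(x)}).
|1/121|_11 = 121

Step 1 — compute v_11(x) by factoring powers of 11 out of the numerator and denominator: v_11(1/121) = -2. Step 2 — apply |x|_p = p^{-v_p(x)} = 11^{2} = 121.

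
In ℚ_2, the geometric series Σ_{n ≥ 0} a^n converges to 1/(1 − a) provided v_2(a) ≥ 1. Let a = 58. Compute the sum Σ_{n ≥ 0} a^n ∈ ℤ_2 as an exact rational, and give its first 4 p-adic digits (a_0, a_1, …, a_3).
Σ a^n = 1/(1 − a) = -1/57;  first 4 digits = (1, 1, 1, 0)

v_2(a) = 1 ≥ 1, so the series converges in ℤ_2 to 1/(1 − a) = 1/(1 − 58) = -1/57. Expand this rational in ℤ_2: compute digits iteratively via d_i = x_i mod 2, x_{i+1} = (x_i − d_i)/2. The first 4 digits are (1, 1, 1, 0).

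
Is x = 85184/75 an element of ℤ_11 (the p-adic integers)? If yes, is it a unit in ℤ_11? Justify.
x ∈ ℤ_11 but not a unit; v_11(x) = 3 > 0

ℤ_11 = {x ∈ ℚ_11 : v_11(x) ≥ 0} and ℤ_11^× = {x ∈ ℤ_11 : v_11(x) = 0}. Here v_11(85184/75) = v_11(num) − v_11(den) = 3; compare against these criteria.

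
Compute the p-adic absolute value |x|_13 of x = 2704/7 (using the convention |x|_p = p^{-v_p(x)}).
|2704/7|_13 = 1/169

Step 1 — compute v_13(x) by factoring powers of 13 out of the numerator and denominator: v_13(2704/7) = 2. Step 2 — apply |x|_p = p^{-v_p(x)} = 13^{-2} = 1/169.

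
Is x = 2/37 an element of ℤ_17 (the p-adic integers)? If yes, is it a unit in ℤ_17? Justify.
x ∈ ℤ_17^× (unit); v_17(x) = 0

ℤ_17 = {x ∈ ℚ_17 : v_17(x) ≥ 0} and ℤ_17^× = {x ∈ ℤ_17 : v_17(x) = 0}. Here v_17(2/37) = v_17(num) − v_17(den) = 0; compare against these criteria.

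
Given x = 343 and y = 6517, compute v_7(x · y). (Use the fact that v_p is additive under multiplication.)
v_7(2235331) = 6

v_p(x) = 3 (factor: 343 = 7^3 · 1); v_p(y) = 3 (factor: 6517 = 7^3 · 19). Additivity: v_p(xy) = v_p(x) + v_p(y) = 3 + 3 = 6. (Direct check: xy = 2235331 = 7^6 · (19).)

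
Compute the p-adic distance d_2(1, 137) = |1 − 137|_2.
d_2(1, 137) = 1/8

Step 1 — x − y = 1 − 137 = -136. Step 2 — v_2(-136) = 3 (factor: -136 = −(2^3 · 17); the sign does not affect v_p). Step 3 — |x − y|_2 = 2^{-3} = 1/8.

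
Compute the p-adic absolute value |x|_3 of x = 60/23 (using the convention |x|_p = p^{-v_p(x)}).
|60/23|_3 = 1/3

Step 1 — compute v_3(x) by factoring powers of 3 out of the numerator and denominator: v_3(60/23) = 1. Step 2 — apply |x|_p = p^{-v_p(x)} = 3^{-1} = 1/3.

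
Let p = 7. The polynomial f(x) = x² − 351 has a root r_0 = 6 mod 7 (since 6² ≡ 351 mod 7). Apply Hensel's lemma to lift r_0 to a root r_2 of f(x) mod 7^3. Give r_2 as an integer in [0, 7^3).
r_2 = 216 (mod 343)

Hensel's recurrence: r_{i+1} = r_i − f(r_i)·(f′(r_i))^{-1} mod 7^{i+2}, with f′(x) = 2x. Iterate:
  r_0 = 6 (mod 7)
  r_1 = 20 (mod 49)
  r_2 = 216 (mod 343)
Final: r_2 = 216, and one checks f(r_2) ≡ 0 mod 7^3.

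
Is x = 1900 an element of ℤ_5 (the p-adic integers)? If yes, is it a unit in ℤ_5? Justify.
x ∈ ℤ_5 but not a unit; v_5(x) = 2 > 0

ℤ_5 = {x ∈ ℚ_5 : v_5(x) ≥ 0} and ℤ_5^× = {x ∈ ℤ_5 : v_5(x) = 0}. Here v_5(1900) = v_5(num) − v_5(den) = 2; compare against these criteria.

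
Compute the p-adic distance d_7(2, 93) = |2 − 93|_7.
d_7(2, 93) = 1/7

Step 1 — x − y = 2 − 93 = -91. Step 2 — v_7(-91) = 1 (factor: -91 = −(7^1 · 13); the sign does not affect v_p). Step 3 — |x − y|_7 = 7^{-1} = 1/7.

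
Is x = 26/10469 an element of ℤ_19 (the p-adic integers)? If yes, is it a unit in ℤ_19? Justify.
x ∉ ℤ_19 (v_19(x) = -2 < 0)

ℤ_19 = {x ∈ ℚ_19 : v_19(x) ≥ 0} and ℤ_19^× = {x ∈ ℤ_19 : v_19(x) = 0}. Here v_19(26/10469) = v_19(num) − v_19(den) = -2; compare against these criteria.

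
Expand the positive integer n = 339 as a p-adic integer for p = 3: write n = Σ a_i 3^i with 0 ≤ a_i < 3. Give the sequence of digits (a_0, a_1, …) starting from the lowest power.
(a_0, a_1, …) = (0, 2, 1, 0, 1, 1)

Repeated division by 3 gives the digits low-to-high: 339 = 2·3^1 + 1·3^2 + 1·3^4 + 1·3^5. Digit sequence: (0, 2, 1, 0, 1, 1).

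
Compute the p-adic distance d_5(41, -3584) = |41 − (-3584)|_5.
d_5(41, -3584) = 1/125

Step 1 — x − y = 41 − (-3584) = 3625. Step 2 — v_5(3625) = 3 (factor: 3625 = (5^3 · 29); the sign does not affect v_p). Step 3 — |x − y|_5 = 5^{-3} = 1/125.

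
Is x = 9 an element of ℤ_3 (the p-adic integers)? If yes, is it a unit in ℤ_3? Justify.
x ∈ ℤ_3 but not a unit; v_3(x) = 2 > 0

ℤ_3 = {x ∈ ℚ_3 : v_3(x) ≥ 0} and ℤ_3^× = {x ∈ ℤ_3 : v_3(x) = 0}. Here v_3(9) = v_3(num) − v_3(den) = 2; compare against these criteria.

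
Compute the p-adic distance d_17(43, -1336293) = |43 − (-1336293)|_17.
d_17(43, -1336293) = 1/83521

Step 1 — x − y = 43 − (-1336293) = 1336336. Step 2 — v_17(1336336) = 4 (factor: 1336336 = (17^4 · 16); the sign does not affect v_p). Step 3 — |x − y|_17 = 17^{-4} = 1/83521.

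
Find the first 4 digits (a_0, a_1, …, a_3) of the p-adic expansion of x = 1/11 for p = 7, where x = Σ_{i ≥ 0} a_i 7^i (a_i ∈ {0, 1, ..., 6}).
(a_0, …, a_3) = (2, 1, 3, 4)

v_7(1/11) = 0 (numerator and denominator both coprime to 7), so x ∈ ℤ_7^×. Compute digits iteratively via a_i = x_i mod 7, x_{i+1} = (x_i − a_i)/7, with x_0 = x:
  x_0 = 1/11;  a_0 = 2;  x_1 = (x_0 − 2)/7 = -3/11
  x_1 = -3/11;  a_1 = 1;  x_2 = (x_1 − 1)/7 = -2/11
  x_2 = -2/11;  a_2 = 3;  x_3 = (x_2 − 3)/7 = -5/11
  x_3 = -5/11;  a_3 = 4;  x_4 = (x_3 − 4)/7 = -7/11
Digits: (2, 1, 3, 4).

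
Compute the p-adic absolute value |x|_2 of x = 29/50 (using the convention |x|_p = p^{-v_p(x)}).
|29/50|_2 = 2

Step 1 — compute v_2(x) by factoring powers of 2 out of the numerator and denominator: v_2(29/50) = -1. Step 2 — apply |x|_p = p^{-v_p(x)} = 2^{1} = 2.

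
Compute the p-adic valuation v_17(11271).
v_17(11271) = 2

v_17(n) is the largest exponent k such that 17^k divides n. Factor out: 11271 = 17^2 · 39. (Sign doesn't affect v_p.) So v_17(11271) = 2.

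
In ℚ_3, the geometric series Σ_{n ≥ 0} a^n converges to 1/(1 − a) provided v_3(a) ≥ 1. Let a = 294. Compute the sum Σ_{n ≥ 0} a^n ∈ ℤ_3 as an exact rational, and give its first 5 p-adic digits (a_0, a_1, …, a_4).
Σ a^n = 1/(1 − a) = -1/293;  first 5 digits = (1, 2, 0, 1, 0)

v_3(a) = 1 ≥ 1, so the series converges in ℤ_3 to 1/(1 − a) = 1/(1 − 294) = -1/293. Expand this rational in ℤ_3: compute digits iteratively via d_i = x_i mod 3, x_{i+1} = (x_i − d_i)/3. The first 5 digits are (1, 2, 0, 1, 0).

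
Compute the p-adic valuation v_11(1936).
v_11(1936) = 2

v_11(n) is the largest exponent k such that 11^k divides n. Factor out: 1936 = 11^2 · 16. (Sign doesn't affect v_p.) So v_11(1936) = 2.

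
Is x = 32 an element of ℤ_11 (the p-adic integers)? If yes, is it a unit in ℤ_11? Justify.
x ∈ ℤ_11^× (unit); v_11(x) = 0

ℤ_11 = {x ∈ ℚ_11 : v_11(x) ≥ 0} and ℤ_11^× = {x ∈ ℤ_11 : v_11(x) = 0}. Here v_11(32) = v_11(num) − v_11(den) = 0; compare against these criteria.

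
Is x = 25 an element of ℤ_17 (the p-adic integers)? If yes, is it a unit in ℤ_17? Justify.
x ∈ ℤ_17^× (unit); v_17(x) = 0

ℤ_17 = {x ∈ ℚ_17 : v_17(x) ≥ 0} and ℤ_17^× = {x ∈ ℤ_17 : v_17(x) = 0}. Here v_17(25) = v_17(num) − v_17(den) = 0; compare against these criteria.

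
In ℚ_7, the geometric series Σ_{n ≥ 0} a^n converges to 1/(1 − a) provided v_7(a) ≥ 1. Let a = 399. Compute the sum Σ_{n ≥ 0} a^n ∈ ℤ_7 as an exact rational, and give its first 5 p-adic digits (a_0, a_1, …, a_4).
Σ a^n = 1/(1 − a) = -1/398;  first 5 digits = (1, 1, 2, 4, 0)

v_7(a) = 1 ≥ 1, so the series converges in ℤ_7 to 1/(1 − a) = 1/(1 − 399) = -1/398. Expand this rational in ℤ_7: compute digits iteratively via d_i = x_i mod 7, x_{i+1} = (x_i − d_i)/7. The first 5 digits are (1, 1, 2, 4, 0).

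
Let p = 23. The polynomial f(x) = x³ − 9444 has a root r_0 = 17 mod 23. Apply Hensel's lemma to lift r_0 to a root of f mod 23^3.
r_2 = 6549 (mod 12167)

Hensel: r_{i+1} = r_i − f(r_i)/f′(r_i) mod 23^{i+2}, where f′(x) = 3x². Iterate:
  r_0 = 17 (mod 23)
  r_1 = 201 (mod 529)
  r_2 = 6549 (mod 12167)
Final: r = 6549 with f(r) ≡ 0 mod 23^3.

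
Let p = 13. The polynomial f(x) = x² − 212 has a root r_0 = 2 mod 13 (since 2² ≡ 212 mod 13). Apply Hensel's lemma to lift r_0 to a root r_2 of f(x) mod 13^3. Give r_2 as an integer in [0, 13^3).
r_2 = 1575 (mod 2197)

Hensel's recurrence: r_{i+1} = r_i − f(r_i)·(f′(r_i))^{-1} mod 13^{i+2}, with f′(x) = 2x. Iterate:
  r_0 = 2 (mod 13)
  r_1 = 54 (mod 169)
  r_2 = 1575 (mod 2197)
Final: r_2 = 1575, and one checks f(r_2) ≡ 0 mod 13^3.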